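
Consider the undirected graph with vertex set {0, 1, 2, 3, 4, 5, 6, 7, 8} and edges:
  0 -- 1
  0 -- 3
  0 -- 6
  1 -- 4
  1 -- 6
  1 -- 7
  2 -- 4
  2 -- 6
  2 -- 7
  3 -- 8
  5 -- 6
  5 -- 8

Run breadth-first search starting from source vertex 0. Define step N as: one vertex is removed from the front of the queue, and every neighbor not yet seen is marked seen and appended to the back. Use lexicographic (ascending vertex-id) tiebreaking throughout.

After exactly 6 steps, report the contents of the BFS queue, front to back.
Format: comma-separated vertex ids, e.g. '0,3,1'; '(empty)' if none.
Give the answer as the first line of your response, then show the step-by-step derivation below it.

8,2,5

step 1: dequeue 0; queue=[1,3,6]; order=0
step 2: dequeue 1; queue=[3,6,4,7]; order=0,1
step 3: dequeue 3; queue=[6,4,7,8]; order=0,1,3
step 4: dequeue 6; queue=[4,7,8,2,5]; order=0,1,3,6
step 5: dequeue 4; queue=[7,8,2,5]; order=0,1,3,6,4
step 6: dequeue 7; queue=[8,2,5]; order=0,1,3,6,4,7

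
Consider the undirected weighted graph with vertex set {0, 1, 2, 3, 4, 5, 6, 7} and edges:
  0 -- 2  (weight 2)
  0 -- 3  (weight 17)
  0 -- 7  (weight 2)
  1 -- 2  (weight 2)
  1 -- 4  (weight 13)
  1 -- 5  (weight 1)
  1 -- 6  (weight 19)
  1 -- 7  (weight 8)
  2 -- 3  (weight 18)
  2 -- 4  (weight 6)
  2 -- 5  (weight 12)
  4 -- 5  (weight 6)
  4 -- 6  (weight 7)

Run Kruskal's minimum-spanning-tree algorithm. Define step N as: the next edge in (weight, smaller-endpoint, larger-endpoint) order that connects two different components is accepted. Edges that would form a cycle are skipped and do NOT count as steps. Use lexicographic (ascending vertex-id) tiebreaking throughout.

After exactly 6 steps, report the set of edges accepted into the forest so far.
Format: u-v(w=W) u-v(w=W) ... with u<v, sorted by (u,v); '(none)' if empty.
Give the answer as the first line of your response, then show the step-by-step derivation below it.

0-2(w=2) 0-7(w=2) 1-2(w=2) 1-5(w=1) 2-4(w=6) 4-6(w=7)

step 1: add edge 1-5 (w=1); MST = {1-5(w=1)}
step 2: add edge 0-2 (w=2); MST = {0-2(w=2) 1-5(w=1)}
step 3: add edge 0-7 (w=2); MST = {0-2(w=2) 0-7(w=2) 1-5(w=1)}
step 4: add edge 1-2 (w=2); MST = {0-2(w=2) 0-7(w=2) 1-2(w=2) 1-5(w=1)}
step 5: add edge 2-4 (w=6); MST = {0-2(w=2) 0-7(w=2) 1-2(w=2) 1-5(w=1) 2-4(w=6)}
step 6: add edge 4-6 (w=7); MST = {0-2(w=2) 0-7(w=2) 1-2(w=2) 1-5(w=1) 2-4(w=6) 4-6(w=7)}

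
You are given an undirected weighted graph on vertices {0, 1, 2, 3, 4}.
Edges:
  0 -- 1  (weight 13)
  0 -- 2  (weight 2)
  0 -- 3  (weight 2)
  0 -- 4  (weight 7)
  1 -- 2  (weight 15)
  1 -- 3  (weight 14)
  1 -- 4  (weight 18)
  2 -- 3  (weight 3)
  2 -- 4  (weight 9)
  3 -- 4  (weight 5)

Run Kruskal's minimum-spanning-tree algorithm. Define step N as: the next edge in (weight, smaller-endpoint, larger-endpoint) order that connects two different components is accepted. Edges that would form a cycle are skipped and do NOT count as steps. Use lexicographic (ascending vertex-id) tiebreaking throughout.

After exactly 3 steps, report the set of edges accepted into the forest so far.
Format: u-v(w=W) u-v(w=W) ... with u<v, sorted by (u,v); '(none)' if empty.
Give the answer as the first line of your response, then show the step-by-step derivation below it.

0-2(w=2) 0-3(w=2) 3-4(w=5)

step 1: add edge 0-2 (w=2); MST = {0-2(w=2)}
step 2: add edge 0-3 (w=2); MST = {0-2(w=2) 0-3(w=2)}
step 3: add edge 3-4 (w=5); MST = {0-2(w=2) 0-3(w=2) 3-4(w=5)}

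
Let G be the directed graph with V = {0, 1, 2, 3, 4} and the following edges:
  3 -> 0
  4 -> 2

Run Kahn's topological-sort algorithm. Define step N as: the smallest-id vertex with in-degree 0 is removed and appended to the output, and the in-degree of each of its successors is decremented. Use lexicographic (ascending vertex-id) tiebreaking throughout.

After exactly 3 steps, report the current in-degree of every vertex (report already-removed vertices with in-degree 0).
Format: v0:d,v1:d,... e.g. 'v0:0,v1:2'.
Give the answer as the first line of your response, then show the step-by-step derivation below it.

v0:0,v1:0,v2:1,v3:0,v4:0

step 1: output 1; order=[1]; indeg=(1,0,1,0,0)
step 2: output 3; order=[1,3]; indeg=(0,0,1,0,0)
step 3: output 0; order=[1,3,0]; indeg=(0,0,1,0,0)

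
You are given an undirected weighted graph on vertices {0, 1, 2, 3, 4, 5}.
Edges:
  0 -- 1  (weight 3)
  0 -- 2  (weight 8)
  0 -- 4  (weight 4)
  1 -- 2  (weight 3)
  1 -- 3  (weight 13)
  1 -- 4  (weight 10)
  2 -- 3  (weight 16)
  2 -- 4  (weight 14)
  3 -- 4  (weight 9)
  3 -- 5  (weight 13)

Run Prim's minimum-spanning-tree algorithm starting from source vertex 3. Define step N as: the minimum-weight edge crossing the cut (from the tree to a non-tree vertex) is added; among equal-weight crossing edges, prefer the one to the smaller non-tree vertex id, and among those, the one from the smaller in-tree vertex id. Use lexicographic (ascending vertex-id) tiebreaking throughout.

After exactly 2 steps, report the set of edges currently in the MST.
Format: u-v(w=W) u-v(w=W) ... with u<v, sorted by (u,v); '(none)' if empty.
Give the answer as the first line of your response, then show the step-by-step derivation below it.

0-4(w=4) 3-4(w=9)

step 1: add edge 3-4 (w=9); MST = {3-4(w=9)}
step 2: add edge 0-4 (w=4); MST = {0-4(w=4) 3-4(w=9)}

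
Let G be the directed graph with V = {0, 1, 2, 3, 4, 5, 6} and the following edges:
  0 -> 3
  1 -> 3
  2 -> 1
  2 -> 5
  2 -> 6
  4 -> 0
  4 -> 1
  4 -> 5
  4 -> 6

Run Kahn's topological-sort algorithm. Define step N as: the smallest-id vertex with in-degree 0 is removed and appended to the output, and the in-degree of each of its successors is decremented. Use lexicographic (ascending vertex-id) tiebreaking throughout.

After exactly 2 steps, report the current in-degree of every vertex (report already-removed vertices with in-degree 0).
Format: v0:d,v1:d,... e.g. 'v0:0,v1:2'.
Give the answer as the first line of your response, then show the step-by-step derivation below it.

v0:0,v1:0,v2:0,v3:2,v4:0,v5:0,v6:0

step 1: output 2; order=[2]; indeg=(1,1,0,2,0,1,1)
step 2: output 4; order=[2,4]; indeg=(0,0,0,2,0,0,0)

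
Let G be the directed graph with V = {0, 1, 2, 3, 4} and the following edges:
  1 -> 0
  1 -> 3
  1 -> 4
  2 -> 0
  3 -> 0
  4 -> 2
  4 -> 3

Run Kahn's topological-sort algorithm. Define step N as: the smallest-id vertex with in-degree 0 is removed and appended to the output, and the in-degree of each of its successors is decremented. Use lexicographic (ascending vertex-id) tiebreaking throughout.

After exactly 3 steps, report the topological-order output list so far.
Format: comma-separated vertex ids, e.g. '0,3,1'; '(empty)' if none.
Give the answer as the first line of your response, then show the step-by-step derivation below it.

1,4,2

step 1: output 1; order=[1]; indeg=(2,0,1,1,0)
step 2: output 4; order=[1,4]; indeg=(2,0,0,0,0)
step 3: output 2; order=[1,4,2]; indeg=(1,0,0,0,0)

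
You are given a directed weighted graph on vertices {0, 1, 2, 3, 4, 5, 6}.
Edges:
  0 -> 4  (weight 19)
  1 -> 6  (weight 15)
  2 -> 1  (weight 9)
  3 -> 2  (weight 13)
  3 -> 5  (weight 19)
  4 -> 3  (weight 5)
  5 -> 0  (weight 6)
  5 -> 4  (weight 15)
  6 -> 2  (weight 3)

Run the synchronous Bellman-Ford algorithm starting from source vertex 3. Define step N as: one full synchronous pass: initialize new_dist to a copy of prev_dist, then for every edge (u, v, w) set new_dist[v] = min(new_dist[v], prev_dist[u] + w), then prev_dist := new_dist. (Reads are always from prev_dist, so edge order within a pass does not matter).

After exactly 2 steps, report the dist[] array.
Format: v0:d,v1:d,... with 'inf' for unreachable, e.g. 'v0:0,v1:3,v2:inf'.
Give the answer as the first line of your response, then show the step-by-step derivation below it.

v0:25,v1:22,v2:13,v3:0,v4:34,v5:19,v6:inf

step 1: dist = v0:inf,v1:inf,v2:13,v3:0,v4:inf,v5:19,v6:inf
step 2: dist = v0:25,v1:22,v2:13,v3:0,v4:34,v5:19,v6:inf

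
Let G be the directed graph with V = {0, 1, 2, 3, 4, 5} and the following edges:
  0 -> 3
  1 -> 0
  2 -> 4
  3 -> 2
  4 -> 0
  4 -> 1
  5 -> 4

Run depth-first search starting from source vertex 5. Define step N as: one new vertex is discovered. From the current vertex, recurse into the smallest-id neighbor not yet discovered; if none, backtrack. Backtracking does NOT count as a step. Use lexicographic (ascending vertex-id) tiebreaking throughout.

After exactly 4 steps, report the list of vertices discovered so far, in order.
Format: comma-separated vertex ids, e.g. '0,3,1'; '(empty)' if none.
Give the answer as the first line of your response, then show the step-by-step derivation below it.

5,4,0,3

step 1: discover 5; path=5; order=5
step 2: discover 4; path=5>4; order=5,4
step 3: discover 0; path=5>4>0; order=5,4,0
step 4: discover 3; path=5>4>0>3; order=5,4,0,3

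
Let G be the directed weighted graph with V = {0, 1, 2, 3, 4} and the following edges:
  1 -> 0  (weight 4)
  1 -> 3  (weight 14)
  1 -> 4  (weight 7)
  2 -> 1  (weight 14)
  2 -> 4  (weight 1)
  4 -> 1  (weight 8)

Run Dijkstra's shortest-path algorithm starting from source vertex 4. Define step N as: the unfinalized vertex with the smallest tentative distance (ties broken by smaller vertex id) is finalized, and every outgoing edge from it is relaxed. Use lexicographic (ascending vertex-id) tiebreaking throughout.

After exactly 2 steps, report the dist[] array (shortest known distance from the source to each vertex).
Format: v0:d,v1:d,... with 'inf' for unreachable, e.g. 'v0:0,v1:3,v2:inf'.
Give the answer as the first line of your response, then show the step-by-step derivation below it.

v0:12,v1:8,v2:inf,v3:22,v4:0

step 1: dist = v0:inf,v1:8,v2:inf,v3:inf,v4:0
step 2: dist = v0:12,v1:8,v2:inf,v3:22,v4:0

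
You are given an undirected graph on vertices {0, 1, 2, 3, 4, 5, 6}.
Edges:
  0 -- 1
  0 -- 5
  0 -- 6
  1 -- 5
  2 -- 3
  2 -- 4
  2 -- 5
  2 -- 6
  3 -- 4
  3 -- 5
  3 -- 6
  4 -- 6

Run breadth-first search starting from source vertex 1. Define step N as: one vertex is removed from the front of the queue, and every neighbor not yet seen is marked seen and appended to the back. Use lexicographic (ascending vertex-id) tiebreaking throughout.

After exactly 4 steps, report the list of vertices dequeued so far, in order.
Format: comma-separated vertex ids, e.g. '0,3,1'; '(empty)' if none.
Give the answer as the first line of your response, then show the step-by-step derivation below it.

1,0,5,6

step 1: dequeue 1; queue=[0,5]; order=1
step 2: dequeue 0; queue=[5,6]; order=1,0
step 3: dequeue 5; queue=[6,2,3]; order=1,0,5
step 4: dequeue 6; queue=[2,3,4]; order=1,0,5,6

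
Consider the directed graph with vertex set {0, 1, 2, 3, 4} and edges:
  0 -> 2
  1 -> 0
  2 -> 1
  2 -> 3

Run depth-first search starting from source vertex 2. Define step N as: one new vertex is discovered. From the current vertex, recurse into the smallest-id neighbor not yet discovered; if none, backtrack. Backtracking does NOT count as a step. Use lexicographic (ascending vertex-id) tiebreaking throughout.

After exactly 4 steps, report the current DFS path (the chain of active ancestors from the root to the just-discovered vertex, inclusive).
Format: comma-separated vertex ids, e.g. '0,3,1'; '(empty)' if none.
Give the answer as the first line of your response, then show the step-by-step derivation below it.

2,3

step 1: discover 2; path=2; order=2
step 2: discover 1; path=2>1; order=2,1
step 3: discover 0; path=2>1>0; order=2,1,0
step 4: discover 3; path=2>3; order=2,1,0,3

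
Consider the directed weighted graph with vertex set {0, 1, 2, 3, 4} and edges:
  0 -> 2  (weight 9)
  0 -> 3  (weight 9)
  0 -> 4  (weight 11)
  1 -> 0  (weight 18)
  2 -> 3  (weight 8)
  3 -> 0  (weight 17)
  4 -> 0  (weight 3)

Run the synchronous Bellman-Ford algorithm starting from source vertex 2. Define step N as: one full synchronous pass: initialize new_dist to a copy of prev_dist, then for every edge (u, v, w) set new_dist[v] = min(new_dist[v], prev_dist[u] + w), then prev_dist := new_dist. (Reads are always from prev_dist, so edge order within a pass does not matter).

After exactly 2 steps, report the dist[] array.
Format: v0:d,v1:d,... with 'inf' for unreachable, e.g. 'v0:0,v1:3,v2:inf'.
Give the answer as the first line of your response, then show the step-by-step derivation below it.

v0:25,v1:inf,v2:0,v3:8,v4:inf

step 1: dist = v0:inf,v1:inf,v2:0,v3:8,v4:inf
step 2: dist = v0:25,v1:inf,v2:0,v3:8,v4:inf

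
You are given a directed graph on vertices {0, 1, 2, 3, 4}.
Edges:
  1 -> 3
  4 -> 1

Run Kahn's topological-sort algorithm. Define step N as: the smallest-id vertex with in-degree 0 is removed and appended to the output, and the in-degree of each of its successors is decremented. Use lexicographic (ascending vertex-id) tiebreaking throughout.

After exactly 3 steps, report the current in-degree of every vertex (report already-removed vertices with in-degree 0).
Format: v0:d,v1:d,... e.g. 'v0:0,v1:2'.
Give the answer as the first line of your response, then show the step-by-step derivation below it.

v0:0,v1:0,v2:0,v3:1,v4:0

step 1: output 0; order=[0]; indeg=(0,1,0,1,0)
step 2: output 2; order=[0,2]; indeg=(0,1,0,1,0)
step 3: output 4; order=[0,2,4]; indeg=(0,0,0,1,0)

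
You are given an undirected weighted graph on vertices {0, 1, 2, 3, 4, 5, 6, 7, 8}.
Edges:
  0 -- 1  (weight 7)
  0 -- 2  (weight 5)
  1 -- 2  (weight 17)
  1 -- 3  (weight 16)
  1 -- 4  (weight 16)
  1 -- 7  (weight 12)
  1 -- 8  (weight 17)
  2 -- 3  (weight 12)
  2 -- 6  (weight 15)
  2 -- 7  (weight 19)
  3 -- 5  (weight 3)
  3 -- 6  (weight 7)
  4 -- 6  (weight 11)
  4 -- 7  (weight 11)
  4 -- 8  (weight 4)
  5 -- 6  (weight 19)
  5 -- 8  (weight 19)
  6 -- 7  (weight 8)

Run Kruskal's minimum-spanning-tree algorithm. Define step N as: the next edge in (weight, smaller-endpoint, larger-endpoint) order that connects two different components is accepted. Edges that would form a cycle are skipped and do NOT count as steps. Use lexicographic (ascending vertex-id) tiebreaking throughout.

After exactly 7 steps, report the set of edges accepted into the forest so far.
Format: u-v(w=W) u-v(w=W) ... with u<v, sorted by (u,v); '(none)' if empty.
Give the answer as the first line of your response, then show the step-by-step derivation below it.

0-1(w=7) 0-2(w=5) 3-5(w=3) 3-6(w=7) 4-6(w=11) 4-8(w=4) 6-7(w=8)

step 1: add edge 3-5 (w=3); MST = {3-5(w=3)}
step 2: add edge 4-8 (w=4); MST = {3-5(w=3) 4-8(w=4)}
step 3: add edge 0-2 (w=5); MST = {0-2(w=5) 3-5(w=3) 4-8(w=4)}
step 4: add edge 0-1 (w=7); MST = {0-1(w=7) 0-2(w=5) 3-5(w=3) 4-8(w=4)}
step 5: add edge 3-6 (w=7); MST = {0-1(w=7) 0-2(w=5) 3-5(w=3) 3-6(w=7) 4-8(w=4)}
step 6: add edge 6-7 (w=8); MST = {0-1(w=7) 0-2(w=5) 3-5(w=3) 3-6(w=7) 4-8(w=4) 6-7(w=8)}
step 7: add edge 4-6 (w=11); MST = {0-1(w=7) 0-2(w=5) 3-5(w=3) 3-6(w=7) 4-6(w=11) 4-8(w=4) 6-7(w=8)}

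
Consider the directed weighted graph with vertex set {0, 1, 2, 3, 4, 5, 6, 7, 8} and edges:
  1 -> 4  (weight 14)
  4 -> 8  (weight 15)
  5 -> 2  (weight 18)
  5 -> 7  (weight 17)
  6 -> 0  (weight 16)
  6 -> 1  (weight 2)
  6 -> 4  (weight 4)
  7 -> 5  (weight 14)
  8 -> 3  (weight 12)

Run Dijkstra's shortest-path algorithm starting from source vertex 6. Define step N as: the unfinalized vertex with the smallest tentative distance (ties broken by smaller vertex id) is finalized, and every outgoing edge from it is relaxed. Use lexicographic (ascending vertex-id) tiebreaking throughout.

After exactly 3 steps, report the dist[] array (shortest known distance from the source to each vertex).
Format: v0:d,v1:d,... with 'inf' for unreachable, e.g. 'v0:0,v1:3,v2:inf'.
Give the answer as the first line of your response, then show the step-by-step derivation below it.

v0:16,v1:2,v2:inf,v3:inf,v4:4,v5:inf,v6:0,v7:inf,v8:19

step 1: dist = v0:16,v1:2,v2:inf,v3:inf,v4:4,v5:inf,v6:0,v7:inf,v8:inf
step 2: dist = v0:16,v1:2,v2:inf,v3:inf,v4:4,v5:inf,v6:0,v7:inf,v8:inf
step 3: dist = v0:16,v1:2,v2:inf,v3:inf,v4:4,v5:inf,v6:0,v7:inf,v8:19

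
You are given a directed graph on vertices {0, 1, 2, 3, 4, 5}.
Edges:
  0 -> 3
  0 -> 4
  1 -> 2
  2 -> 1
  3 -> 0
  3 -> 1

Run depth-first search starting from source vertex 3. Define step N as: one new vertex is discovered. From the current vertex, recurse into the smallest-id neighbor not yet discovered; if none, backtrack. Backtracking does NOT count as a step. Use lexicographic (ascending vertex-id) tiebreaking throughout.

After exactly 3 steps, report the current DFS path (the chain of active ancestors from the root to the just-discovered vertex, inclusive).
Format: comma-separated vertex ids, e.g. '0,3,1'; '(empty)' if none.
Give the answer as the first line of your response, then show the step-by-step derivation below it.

3,0,4

step 1: discover 3; path=3; order=3
step 2: discover 0; path=3>0; order=3,0
step 3: discover 4; path=3>0>4; order=3,0,4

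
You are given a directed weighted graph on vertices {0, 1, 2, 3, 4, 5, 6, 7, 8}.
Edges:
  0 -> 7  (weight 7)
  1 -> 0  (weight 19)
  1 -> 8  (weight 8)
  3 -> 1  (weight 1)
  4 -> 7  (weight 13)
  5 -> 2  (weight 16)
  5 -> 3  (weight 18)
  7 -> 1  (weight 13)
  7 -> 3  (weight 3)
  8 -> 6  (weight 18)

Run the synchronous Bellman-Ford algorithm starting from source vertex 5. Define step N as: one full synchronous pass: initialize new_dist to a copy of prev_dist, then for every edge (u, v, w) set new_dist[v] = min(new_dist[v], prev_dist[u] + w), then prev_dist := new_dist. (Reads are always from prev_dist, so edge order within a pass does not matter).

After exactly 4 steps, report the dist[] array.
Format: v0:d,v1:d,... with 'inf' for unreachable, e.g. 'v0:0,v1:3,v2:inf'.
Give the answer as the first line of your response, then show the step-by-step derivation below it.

v0:38,v1:19,v2:16,v3:18,v4:inf,v5:0,v6:45,v7:45,v8:27

step 1: dist = v0:inf,v1:inf,v2:16,v3:18,v4:inf,v5:0,v6:inf,v7:inf,v8:inf
step 2: dist = v0:inf,v1:19,v2:16,v3:18,v4:inf,v5:0,v6:inf,v7:inf,v8:inf
step 3: dist = v0:38,v1:19,v2:16,v3:18,v4:inf,v5:0,v6:inf,v7:inf,v8:27
step 4: dist = v0:38,v1:19,v2:16,v3:18,v4:inf,v5:0,v6:45,v7:45,v8:27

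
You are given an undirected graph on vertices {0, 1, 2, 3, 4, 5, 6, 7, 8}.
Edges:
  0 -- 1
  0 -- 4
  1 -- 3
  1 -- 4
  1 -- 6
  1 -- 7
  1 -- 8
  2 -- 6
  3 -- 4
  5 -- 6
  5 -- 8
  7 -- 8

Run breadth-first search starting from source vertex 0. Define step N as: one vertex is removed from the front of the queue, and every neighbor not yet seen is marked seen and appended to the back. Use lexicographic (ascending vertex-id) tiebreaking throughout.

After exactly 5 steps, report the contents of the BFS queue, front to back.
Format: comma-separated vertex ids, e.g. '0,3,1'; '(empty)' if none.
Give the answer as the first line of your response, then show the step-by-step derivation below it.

7,8,2,5

step 1: dequeue 0; queue=[1,4]; order=0
step 2: dequeue 1; queue=[4,3,6,7,8]; order=0,1
step 3: dequeue 4; queue=[3,6,7,8]; order=0,1,4
step 4: dequeue 3; queue=[6,7,8]; order=0,1,4,3
step 5: dequeue 6; queue=[7,8,2,5]; order=0,1,4,3,6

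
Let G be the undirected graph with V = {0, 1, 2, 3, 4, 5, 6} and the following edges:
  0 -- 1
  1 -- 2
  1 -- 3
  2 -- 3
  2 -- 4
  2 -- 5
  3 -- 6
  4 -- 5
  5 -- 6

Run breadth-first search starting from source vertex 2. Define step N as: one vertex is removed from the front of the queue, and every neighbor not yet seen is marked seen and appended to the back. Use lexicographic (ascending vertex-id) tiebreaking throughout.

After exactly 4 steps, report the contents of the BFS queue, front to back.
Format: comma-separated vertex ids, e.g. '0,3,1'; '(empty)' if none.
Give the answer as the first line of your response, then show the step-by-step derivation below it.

5,0,6

step 1: dequeue 2; queue=[1,3,4,5]; order=2
step 2: dequeue 1; queue=[3,4,5,0]; order=2,1
step 3: dequeue 3; queue=[4,5,0,6]; order=2,1,3
step 4: dequeue 4; queue=[5,0,6]; order=2,1,3,4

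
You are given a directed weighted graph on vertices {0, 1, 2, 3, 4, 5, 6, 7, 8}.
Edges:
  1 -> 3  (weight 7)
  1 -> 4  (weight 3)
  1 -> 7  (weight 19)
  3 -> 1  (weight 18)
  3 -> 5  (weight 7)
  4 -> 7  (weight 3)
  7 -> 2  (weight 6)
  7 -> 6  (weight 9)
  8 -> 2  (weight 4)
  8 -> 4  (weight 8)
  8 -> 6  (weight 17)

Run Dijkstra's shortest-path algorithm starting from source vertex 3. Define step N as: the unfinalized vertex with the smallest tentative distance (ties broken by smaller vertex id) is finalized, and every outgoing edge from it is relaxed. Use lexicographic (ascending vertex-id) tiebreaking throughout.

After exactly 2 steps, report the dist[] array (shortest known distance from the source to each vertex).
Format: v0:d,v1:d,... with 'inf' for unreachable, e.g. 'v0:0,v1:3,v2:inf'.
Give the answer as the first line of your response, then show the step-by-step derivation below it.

v0:inf,v1:18,v2:inf,v3:0,v4:inf,v5:7,v6:inf,v7:inf,v8:inf

step 1: dist = v0:inf,v1:18,v2:inf,v3:0,v4:inf,v5:7,v6:inf,v7:inf,v8:inf
step 2: dist = v0:inf,v1:18,v2:inf,v3:0,v4:inf,v5:7,v6:inf,v7:inf,v8:inf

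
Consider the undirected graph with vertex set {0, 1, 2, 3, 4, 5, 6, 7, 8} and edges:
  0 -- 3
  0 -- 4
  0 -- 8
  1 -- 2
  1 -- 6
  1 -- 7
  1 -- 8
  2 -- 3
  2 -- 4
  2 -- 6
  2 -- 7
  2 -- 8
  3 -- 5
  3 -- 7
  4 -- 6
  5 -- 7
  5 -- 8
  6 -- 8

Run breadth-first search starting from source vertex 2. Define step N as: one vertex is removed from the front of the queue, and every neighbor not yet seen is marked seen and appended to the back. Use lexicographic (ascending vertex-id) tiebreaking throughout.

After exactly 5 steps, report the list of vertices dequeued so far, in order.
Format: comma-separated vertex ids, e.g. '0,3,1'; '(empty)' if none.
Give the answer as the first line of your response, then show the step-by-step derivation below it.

2,1,3,4,6

step 1: dequeue 2; queue=[1,3,4,6,7,8]; order=2
step 2: dequeue 1; queue=[3,4,6,7,8]; order=2,1
step 3: dequeue 3; queue=[4,6,7,8,0,5]; order=2,1,3
step 4: dequeue 4; queue=[6,7,8,0,5]; order=2,1,3,4
step 5: dequeue 6; queue=[7,8,0,5]; order=2,1,3,4,6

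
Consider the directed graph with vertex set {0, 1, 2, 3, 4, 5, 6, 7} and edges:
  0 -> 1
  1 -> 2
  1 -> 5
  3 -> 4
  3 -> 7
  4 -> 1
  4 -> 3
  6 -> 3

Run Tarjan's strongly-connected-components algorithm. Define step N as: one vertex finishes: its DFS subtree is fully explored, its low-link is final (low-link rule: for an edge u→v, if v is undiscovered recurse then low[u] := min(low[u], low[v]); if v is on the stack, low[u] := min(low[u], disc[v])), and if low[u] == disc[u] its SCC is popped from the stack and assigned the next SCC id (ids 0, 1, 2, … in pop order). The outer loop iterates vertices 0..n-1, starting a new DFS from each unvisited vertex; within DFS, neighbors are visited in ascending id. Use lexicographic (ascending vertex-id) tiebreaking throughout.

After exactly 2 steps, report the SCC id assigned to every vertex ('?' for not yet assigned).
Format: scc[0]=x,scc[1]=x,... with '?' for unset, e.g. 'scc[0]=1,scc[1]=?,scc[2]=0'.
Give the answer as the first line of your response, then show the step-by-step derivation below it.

scc[0]=?,scc[1]=?,scc[2]=0,scc[3]=?,scc[4]=?,scc[5]=1,scc[6]=?,scc[7]=?

step 1: low=(low[0]=0,low[1]=1,low[2]=2,low[3]=?,low[4]=?,low[5]=?,low[6]=?,low[7]=?); scc=(scc[0]=?,scc[1]=?,scc[2]=0,scc[3]=?,scc[4]=?,scc[5]=?,scc[6]=?,scc[7]=?)
step 2: low=(low[0]=0,low[1]=1,low[2]=2,low[3]=?,low[4]=?,low[5]=3,low[6]=?,low[7]=?); scc=(scc[0]=?,scc[1]=?,scc[2]=0,scc[3]=?,scc[4]=?,scc[5]=1,scc[6]=?,scc[7]=?)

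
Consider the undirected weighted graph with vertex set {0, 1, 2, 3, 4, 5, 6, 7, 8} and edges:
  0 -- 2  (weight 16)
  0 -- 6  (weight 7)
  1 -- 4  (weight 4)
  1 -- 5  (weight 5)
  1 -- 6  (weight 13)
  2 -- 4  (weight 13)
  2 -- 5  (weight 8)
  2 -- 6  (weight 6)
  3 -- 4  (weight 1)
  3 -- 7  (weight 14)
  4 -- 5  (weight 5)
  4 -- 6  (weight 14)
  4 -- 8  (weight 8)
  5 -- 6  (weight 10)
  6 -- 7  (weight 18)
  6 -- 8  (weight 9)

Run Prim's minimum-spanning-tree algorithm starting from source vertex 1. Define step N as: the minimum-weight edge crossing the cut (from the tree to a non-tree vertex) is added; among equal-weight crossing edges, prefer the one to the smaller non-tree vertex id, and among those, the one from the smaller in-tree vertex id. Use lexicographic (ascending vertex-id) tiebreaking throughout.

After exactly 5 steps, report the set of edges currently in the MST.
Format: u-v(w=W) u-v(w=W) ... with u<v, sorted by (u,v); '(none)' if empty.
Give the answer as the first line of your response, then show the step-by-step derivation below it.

1-4(w=4) 1-5(w=5) 2-5(w=8) 2-6(w=6) 3-4(w=1)

step 1: add edge 1-4 (w=4); MST = {1-4(w=4)}
step 2: add edge 3-4 (w=1); MST = {1-4(w=4) 3-4(w=1)}
step 3: add edge 1-5 (w=5); MST = {1-4(w=4) 1-5(w=5) 3-4(w=1)}
step 4: add edge 2-5 (w=8); MST = {1-4(w=4) 1-5(w=5) 2-5(w=8) 3-4(w=1)}
step 5: add edge 2-6 (w=6); MST = {1-4(w=4) 1-5(w=5) 2-5(w=8) 2-6(w=6) 3-4(w=1)}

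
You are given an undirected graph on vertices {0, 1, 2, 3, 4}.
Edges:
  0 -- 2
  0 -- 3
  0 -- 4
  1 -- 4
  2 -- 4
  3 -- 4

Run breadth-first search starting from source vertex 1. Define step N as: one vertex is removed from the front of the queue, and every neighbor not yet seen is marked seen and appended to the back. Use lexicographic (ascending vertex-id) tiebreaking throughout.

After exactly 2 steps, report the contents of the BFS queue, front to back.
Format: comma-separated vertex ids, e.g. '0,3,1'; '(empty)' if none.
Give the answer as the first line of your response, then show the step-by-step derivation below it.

0,2,3

step 1: dequeue 1; queue=[4]; order=1
step 2: dequeue 4; queue=[0,2,3]; order=1,4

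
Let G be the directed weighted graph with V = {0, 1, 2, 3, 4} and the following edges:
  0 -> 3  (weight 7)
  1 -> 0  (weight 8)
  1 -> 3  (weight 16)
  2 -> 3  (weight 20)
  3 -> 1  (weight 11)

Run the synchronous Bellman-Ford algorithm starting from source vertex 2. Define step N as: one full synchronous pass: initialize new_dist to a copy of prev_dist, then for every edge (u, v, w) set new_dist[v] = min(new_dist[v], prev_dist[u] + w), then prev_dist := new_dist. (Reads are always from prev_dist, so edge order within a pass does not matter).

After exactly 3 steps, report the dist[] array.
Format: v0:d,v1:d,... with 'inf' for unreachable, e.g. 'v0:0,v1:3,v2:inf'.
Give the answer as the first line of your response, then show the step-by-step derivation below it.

v0:39,v1:31,v2:0,v3:20,v4:inf

step 1: dist = v0:inf,v1:inf,v2:0,v3:20,v4:inf
step 2: dist = v0:inf,v1:31,v2:0,v3:20,v4:inf
step 3: dist = v0:39,v1:31,v2:0,v3:20,v4:inf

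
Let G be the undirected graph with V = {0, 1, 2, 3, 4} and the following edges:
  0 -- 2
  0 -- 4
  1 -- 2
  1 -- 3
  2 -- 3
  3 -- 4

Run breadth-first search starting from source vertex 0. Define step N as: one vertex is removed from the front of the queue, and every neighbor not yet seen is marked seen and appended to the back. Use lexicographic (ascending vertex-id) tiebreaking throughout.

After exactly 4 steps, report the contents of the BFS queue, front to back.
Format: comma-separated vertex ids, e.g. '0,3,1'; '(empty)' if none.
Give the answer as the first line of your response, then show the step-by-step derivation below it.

3

step 1: dequeue 0; queue=[2,4]; order=0
step 2: dequeue 2; queue=[4,1,3]; order=0,2
step 3: dequeue 4; queue=[1,3]; order=0,2,4
step 4: dequeue 1; queue=[3]; order=0,2,4,1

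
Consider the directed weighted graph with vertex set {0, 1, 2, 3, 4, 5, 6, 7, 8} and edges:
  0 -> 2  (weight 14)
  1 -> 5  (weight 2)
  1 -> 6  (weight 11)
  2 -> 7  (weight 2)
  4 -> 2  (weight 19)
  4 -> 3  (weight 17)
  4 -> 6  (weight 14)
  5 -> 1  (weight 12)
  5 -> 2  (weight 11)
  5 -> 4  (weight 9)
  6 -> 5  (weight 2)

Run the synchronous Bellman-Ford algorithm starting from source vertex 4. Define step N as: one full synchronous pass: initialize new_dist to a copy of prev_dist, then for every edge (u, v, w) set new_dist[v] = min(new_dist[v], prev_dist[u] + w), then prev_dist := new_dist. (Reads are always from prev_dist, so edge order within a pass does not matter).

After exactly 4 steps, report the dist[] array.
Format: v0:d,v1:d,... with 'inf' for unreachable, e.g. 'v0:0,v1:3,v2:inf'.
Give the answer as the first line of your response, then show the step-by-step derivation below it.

v0:inf,v1:28,v2:19,v3:17,v4:0,v5:16,v6:14,v7:21,v8:inf

step 1: dist = v0:inf,v1:inf,v2:19,v3:17,v4:0,v5:inf,v6:14,v7:inf,v8:inf
step 2: dist = v0:inf,v1:inf,v2:19,v3:17,v4:0,v5:16,v6:14,v7:21,v8:inf
step 3: dist = v0:inf,v1:28,v2:19,v3:17,v4:0,v5:16,v6:14,v7:21,v8:inf
step 4: dist = v0:inf,v1:28,v2:19,v3:17,v4:0,v5:16,v6:14,v7:21,v8:inf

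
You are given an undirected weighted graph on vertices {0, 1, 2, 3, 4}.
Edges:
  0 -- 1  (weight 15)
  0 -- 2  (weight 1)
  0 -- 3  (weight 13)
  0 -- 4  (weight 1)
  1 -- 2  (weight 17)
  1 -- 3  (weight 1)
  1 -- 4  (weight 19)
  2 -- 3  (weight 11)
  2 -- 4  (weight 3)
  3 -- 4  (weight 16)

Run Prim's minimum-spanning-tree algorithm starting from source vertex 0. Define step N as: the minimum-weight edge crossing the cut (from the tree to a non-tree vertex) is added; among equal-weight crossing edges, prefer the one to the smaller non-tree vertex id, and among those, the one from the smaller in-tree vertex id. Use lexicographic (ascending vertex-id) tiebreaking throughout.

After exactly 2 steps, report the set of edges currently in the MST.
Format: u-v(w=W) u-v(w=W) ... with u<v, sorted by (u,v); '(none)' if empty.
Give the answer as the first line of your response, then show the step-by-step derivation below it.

0-2(w=1) 0-4(w=1)

step 1: add edge 0-2 (w=1); MST = {0-2(w=1)}
step 2: add edge 0-4 (w=1); MST = {0-2(w=1) 0-4(w=1)}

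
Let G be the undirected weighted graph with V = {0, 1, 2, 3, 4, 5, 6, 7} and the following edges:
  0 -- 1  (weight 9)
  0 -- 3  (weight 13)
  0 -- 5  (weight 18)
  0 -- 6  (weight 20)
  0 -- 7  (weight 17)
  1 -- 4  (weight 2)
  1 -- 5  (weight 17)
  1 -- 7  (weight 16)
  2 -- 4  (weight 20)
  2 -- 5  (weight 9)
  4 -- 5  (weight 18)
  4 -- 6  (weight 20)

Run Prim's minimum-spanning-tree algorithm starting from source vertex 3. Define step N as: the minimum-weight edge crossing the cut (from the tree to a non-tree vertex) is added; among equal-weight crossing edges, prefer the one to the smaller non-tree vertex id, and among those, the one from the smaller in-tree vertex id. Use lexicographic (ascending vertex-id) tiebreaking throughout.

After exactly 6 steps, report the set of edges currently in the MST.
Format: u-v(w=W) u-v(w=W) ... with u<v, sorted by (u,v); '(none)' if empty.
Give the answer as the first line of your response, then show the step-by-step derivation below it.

0-1(w=9) 0-3(w=13) 1-4(w=2) 1-5(w=17) 1-7(w=16) 2-5(w=9)

step 1: add edge 0-3 (w=13); MST = {0-3(w=13)}
step 2: add edge 0-1 (w=9); MST = {0-1(w=9) 0-3(w=13)}
step 3: add edge 1-4 (w=2); MST = {0-1(w=9) 0-3(w=13) 1-4(w=2)}
step 4: add edge 1-7 (w=16); MST = {0-1(w=9) 0-3(w=13) 1-4(w=2) 1-7(w=16)}
step 5: add edge 1-5 (w=17); MST = {0-1(w=9) 0-3(w=13) 1-4(w=2) 1-5(w=17) 1-7(w=16)}
step 6: add edge 2-5 (w=9); MST = {0-1(w=9) 0-3(w=13) 1-4(w=2) 1-5(w=17) 1-7(w=16) 2-5(w=9)}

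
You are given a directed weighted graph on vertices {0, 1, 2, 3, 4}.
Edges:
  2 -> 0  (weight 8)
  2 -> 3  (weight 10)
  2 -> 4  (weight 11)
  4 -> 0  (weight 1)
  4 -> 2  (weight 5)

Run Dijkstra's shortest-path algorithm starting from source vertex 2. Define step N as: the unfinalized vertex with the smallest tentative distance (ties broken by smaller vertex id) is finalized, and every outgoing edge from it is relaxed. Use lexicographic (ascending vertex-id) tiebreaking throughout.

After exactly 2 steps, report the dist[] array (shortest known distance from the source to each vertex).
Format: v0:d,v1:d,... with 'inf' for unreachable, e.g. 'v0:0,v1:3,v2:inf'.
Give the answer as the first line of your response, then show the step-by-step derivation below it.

v0:8,v1:inf,v2:0,v3:10,v4:11

step 1: dist = v0:8,v1:inf,v2:0,v3:10,v4:11
step 2: dist = v0:8,v1:inf,v2:0,v3:10,v4:11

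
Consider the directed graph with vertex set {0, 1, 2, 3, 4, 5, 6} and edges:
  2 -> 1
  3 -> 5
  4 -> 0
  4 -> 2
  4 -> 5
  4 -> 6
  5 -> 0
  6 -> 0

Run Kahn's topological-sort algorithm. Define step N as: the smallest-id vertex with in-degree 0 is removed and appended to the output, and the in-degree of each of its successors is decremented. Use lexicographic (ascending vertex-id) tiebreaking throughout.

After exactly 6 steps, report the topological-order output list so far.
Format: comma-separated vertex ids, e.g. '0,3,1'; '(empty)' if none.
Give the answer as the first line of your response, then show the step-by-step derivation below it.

3,4,2,1,5,6

step 1: output 3; order=[3]; indeg=(3,1,1,0,0,1,1)
step 2: output 4; order=[3,4]; indeg=(2,1,0,0,0,0,0)
step 3: output 2; order=[3,4,2]; indeg=(2,0,0,0,0,0,0)
step 4: output 1; order=[3,4,2,1]; indeg=(2,0,0,0,0,0,0)
step 5: output 5; order=[3,4,2,1,5]; indeg=(1,0,0,0,0,0,0)
step 6: output 6; order=[3,4,2,1,5,6]; indeg=(0,0,0,0,0,0,0)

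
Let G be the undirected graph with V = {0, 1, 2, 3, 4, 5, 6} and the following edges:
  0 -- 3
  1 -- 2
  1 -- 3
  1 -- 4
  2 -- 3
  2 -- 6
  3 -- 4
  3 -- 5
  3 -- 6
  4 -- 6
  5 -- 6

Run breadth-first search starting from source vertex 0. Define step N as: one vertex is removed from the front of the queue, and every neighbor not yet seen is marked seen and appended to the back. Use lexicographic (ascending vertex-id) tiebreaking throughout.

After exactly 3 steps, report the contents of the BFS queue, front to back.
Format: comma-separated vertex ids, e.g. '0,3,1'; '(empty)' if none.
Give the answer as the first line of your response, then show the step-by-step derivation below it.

2,4,5,6

step 1: dequeue 0; queue=[3]; order=0
step 2: dequeue 3; queue=[1,2,4,5,6]; order=0,3
step 3: dequeue 1; queue=[2,4,5,6]; order=0,3,1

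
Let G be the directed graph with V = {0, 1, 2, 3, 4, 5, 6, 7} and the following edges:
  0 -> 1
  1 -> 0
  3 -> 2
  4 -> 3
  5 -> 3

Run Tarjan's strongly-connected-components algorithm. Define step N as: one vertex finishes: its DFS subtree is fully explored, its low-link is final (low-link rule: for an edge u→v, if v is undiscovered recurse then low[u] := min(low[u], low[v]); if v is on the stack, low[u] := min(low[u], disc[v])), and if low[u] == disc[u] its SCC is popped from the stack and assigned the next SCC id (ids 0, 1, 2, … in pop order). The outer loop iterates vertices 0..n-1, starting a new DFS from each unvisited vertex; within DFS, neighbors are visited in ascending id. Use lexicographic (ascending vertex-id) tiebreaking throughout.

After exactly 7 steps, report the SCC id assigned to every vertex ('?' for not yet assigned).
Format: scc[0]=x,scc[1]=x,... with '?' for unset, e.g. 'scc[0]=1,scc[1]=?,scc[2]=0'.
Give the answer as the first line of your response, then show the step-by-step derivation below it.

scc[0]=0,scc[1]=0,scc[2]=1,scc[3]=2,scc[4]=3,scc[5]=4,scc[6]=5,scc[7]=?

step 1: low=(low[0]=0,low[1]=0,low[2]=?,low[3]=?,low[4]=?,low[5]=?,low[6]=?,low[7]=?); scc=(scc[0]=?,scc[1]=?,scc[2]=?,scc[3]=?,scc[4]=?,scc[5]=?,scc[6]=?,scc[7]=?)
step 2: low=(low[0]=0,low[1]=0,low[2]=?,low[3]=?,low[4]=?,low[5]=?,low[6]=?,low[7]=?); scc=(scc[0]=0,scc[1]=0,scc[2]=?,scc[3]=?,scc[4]=?,scc[5]=?,scc[6]=?,scc[7]=?)
step 3: low=(low[0]=0,low[1]=0,low[2]=2,low[3]=?,low[4]=?,low[5]=?,low[6]=?,low[7]=?); scc=(scc[0]=0,scc[1]=0,scc[2]=1,scc[3]=?,scc[4]=?,scc[5]=?,scc[6]=?,scc[7]=?)
step 4: low=(low[0]=0,low[1]=0,low[2]=2,low[3]=3,low[4]=?,low[5]=?,low[6]=?,low[7]=?); scc=(scc[0]=0,scc[1]=0,scc[2]=1,scc[3]=2,scc[4]=?,scc[5]=?,scc[6]=?,scc[7]=?)
step 5: low=(low[0]=0,low[1]=0,low[2]=2,low[3]=3,low[4]=4,low[5]=?,low[6]=?,low[7]=?); scc=(scc[0]=0,scc[1]=0,scc[2]=1,scc[3]=2,scc[4]=3,scc[5]=?,scc[6]=?,scc[7]=?)
step 6: low=(low[0]=0,low[1]=0,low[2]=2,low[3]=3,low[4]=4,low[5]=5,low[6]=?,low[7]=?); scc=(scc[0]=0,scc[1]=0,scc[2]=1,scc[3]=2,scc[4]=3,scc[5]=4,scc[6]=?,scc[7]=?)
step 7: low=(low[0]=0,low[1]=0,low[2]=2,low[3]=3,low[4]=4,low[5]=5,low[6]=6,low[7]=?); scc=(scc[0]=0,scc[1]=0,scc[2]=1,scc[3]=2,scc[4]=3,scc[5]=4,scc[6]=5,scc[7]=?)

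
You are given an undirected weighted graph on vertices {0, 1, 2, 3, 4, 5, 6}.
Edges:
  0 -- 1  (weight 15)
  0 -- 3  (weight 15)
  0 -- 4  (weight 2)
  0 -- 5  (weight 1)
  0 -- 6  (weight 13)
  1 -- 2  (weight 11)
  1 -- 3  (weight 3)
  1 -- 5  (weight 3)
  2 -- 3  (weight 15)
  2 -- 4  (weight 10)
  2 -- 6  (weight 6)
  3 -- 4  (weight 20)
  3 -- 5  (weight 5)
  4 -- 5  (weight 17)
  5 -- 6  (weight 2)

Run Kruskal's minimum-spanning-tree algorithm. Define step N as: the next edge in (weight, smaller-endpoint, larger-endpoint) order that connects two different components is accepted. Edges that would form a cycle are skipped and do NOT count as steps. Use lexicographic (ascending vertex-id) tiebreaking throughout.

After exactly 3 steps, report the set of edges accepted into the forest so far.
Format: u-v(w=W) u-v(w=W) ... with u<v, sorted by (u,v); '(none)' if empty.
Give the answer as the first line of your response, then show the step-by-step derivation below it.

0-4(w=2) 0-5(w=1) 5-6(w=2)

step 1: add edge 0-5 (w=1); MST = {0-5(w=1)}
step 2: add edge 0-4 (w=2); MST = {0-4(w=2) 0-5(w=1)}
step 3: add edge 5-6 (w=2); MST = {0-4(w=2) 0-5(w=1) 5-6(w=2)}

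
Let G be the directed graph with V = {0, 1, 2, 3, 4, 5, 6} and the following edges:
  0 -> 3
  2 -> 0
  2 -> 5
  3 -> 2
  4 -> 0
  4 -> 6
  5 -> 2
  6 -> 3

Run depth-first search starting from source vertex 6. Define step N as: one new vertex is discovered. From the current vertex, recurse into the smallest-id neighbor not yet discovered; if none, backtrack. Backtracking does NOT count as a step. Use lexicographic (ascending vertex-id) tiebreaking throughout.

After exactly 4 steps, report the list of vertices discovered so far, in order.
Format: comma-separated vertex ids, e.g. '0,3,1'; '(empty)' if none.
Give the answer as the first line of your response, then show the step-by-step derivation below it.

6,3,2,0

step 1: discover 6; path=6; order=6
step 2: discover 3; path=6>3; order=6,3
step 3: discover 2; path=6>3>2; order=6,3,2
step 4: discover 0; path=6>3>2>0; order=6,3,2,0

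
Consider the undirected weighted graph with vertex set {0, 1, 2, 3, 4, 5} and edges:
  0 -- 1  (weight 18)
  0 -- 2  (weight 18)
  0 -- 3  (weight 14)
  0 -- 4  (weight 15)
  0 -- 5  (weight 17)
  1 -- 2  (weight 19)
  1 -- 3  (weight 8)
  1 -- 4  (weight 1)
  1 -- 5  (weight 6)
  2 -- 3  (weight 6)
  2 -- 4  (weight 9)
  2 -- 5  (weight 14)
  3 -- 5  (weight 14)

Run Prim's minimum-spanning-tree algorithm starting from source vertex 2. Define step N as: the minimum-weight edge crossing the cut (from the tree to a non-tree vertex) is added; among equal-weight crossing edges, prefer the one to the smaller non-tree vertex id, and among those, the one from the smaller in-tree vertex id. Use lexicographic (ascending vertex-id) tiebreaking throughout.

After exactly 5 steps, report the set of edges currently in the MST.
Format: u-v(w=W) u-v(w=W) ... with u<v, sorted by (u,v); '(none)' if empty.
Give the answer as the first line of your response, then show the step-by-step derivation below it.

0-3(w=14) 1-3(w=8) 1-4(w=1) 1-5(w=6) 2-3(w=6)

step 1: add edge 2-3 (w=6); MST = {2-3(w=6)}
step 2: add edge 1-3 (w=8); MST = {1-3(w=8) 2-3(w=6)}
step 3: add edge 1-4 (w=1); MST = {1-3(w=8) 1-4(w=1) 2-3(w=6)}
step 4: add edge 1-5 (w=6); MST = {1-3(w=8) 1-4(w=1) 1-5(w=6) 2-3(w=6)}
step 5: add edge 0-3 (w=14); MST = {0-3(w=14) 1-3(w=8) 1-4(w=1) 1-5(w=6) 2-3(w=6)}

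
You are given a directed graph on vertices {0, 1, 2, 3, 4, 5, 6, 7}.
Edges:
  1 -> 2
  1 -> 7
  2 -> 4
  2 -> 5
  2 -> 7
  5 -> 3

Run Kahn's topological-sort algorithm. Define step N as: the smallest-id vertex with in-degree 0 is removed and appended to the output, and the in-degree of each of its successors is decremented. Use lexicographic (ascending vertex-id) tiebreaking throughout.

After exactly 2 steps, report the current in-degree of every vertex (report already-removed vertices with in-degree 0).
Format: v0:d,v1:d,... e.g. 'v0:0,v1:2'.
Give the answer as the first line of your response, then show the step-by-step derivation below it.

v0:0,v1:0,v2:0,v3:1,v4:1,v5:1,v6:0,v7:1

step 1: output 0; order=[0]; indeg=(0,0,1,1,1,1,0,2)
step 2: output 1; order=[0,1]; indeg=(0,0,0,1,1,1,0,1)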